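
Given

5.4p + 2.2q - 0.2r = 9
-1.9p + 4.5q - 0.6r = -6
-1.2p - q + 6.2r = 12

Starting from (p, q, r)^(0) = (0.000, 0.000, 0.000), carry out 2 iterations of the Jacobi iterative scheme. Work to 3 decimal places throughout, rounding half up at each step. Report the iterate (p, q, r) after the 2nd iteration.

(2.281, -0.371, 2.043)

Iteration 1:
  p = (9 - (2.2)·0.000 - (-0.2)·0.000) / (5.4) = 1.667
  q = (-6 - (-1.9)·0.000 - (-0.6)·0.000) / (4.5) = -1.333
  r = (12 - (-1.2)·0.000 - (-1)·0.000) / (6.2) = 1.935
Iteration 2:
  p = (9 - (2.2)·-1.333 - (-0.2)·1.935) / (5.4) = 2.281
  q = (-6 - (-1.9)·1.667 - (-0.6)·1.935) / (4.5) = -0.371
  r = (12 - (-1.2)·1.667 - (-1)·-1.333) / (6.2) = 2.043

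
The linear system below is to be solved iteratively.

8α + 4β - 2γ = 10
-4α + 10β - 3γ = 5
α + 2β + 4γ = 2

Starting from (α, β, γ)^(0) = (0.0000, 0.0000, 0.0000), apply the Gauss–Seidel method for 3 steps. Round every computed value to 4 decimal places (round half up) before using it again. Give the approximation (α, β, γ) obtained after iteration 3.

(0.9111, 0.8628, -0.1592)

Iteration 1:
  α = (10 - (4)·0.0000 - (-2)·0.0000) / (8) = 1.2500
  β = (5 - (-4)·1.2500 - (-3)·0.0000) / (10) = 1.0000
  γ = (2 - (1)·1.2500 - (2)·1.0000) / (4) = -0.3125
Iteration 2:
  α = (10 - (4)·1.0000 - (-2)·-0.3125) / (8) = 0.6719
  β = (5 - (-4)·0.6719 - (-3)·-0.3125) / (10) = 0.6750
  γ = (2 - (1)·0.6719 - (2)·0.6750) / (4) = -0.0055
Iteration 3:
  α = (10 - (4)·0.6750 - (-2)·-0.0055) / (8) = 0.9111
  β = (5 - (-4)·0.9111 - (-3)·-0.0055) / (10) = 0.8628
  γ = (2 - (1)·0.9111 - (2)·0.8628) / (4) = -0.1592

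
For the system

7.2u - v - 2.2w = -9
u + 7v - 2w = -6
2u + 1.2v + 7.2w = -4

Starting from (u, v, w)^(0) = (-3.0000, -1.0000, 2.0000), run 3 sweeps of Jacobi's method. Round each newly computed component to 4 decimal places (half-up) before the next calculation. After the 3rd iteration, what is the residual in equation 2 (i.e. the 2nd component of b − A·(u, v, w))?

Iteration 1:
  u = (-9 - (-1)·-1.0000 - (-2.2)·2.0000) / (7.2) = -0.7778
  v = (-6 - (1)·-3.0000 - (-2)·2.0000) / (7) = 0.1429
  w = (-4 - (2)·-3.0000 - (1.2)·-1.0000) / (7.2) = 0.4444
Iteration 2:
  u = (-9 - (-1)·0.1429 - (-2.2)·0.4444) / (7.2) = -1.0944
  v = (-6 - (1)·-0.7778 - (-2)·0.4444) / (7) = -0.6191
  w = (-4 - (2)·-0.7778 - (1.2)·0.1429) / (7.2) = -0.3633
Iteration 3:
  u = (-9 - (-1)·-0.6191 - (-2.2)·-0.3633) / (7.2) = -1.4470
  v = (-6 - (1)·-1.0944 - (-2)·-0.3633) / (7) = -0.8046
  w = (-4 - (2)·-1.0944 - (1.2)·-0.6191) / (7.2) = -0.1484
Residual b − A·x = (0.2873, 0.7824, 0.9280)

0.7824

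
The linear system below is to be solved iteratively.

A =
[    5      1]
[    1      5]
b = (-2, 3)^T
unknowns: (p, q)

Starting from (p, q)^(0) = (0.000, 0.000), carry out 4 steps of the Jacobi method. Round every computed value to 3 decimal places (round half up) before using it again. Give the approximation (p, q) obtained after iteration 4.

(-0.541, 0.707)

Iteration 1:
  p = (-2 - (1)·0.000) / (5) = -0.400
  q = (3 - (1)·0.000) / (5) = 0.600
Iteration 2:
  p = (-2 - (1)·0.600) / (5) = -0.520
  q = (3 - (1)·-0.400) / (5) = 0.680
Iteration 3:
  p = (-2 - (1)·0.680) / (5) = -0.536
  q = (3 - (1)·-0.520) / (5) = 0.704
Iteration 4:
  p = (-2 - (1)·0.704) / (5) = -0.541
  q = (3 - (1)·-0.536) / (5) = 0.707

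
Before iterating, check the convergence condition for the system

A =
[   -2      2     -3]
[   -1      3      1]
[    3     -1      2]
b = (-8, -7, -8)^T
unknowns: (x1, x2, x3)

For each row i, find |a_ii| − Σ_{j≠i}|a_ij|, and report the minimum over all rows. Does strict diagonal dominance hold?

row 1: |-2| − (2+3) = -3
row 2: |3| − (1+1) = 1
row 3: |2| − (3+1) = -2
minimum over rows = -3 → not strictly diagonally dominant

-3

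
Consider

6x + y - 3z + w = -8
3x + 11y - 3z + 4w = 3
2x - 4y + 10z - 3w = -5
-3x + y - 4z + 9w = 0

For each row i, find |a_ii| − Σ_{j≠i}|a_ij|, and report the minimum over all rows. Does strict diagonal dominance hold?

1

row 1: |6| − (1+3+1) = 1
row 2: |11| − (3+3+4) = 1
row 3: |10| − (2+4+3) = 1
row 4: |9| − (3+1+4) = 1
minimum over rows = 1 → strictly diagonally dominant (convergence guaranteed)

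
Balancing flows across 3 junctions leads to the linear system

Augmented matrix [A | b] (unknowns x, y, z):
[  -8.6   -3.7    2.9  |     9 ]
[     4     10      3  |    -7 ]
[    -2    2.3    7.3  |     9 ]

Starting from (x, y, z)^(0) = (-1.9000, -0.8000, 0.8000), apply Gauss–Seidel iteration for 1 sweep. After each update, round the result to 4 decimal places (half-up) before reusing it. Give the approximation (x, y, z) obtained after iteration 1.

(-0.4326, -0.7670, 1.3560)

Iteration 1:
  x = (9 - (-3.7)·-0.8000 - (2.9)·0.8000) / (-8.6) = -0.4326
  y = (-7 - (4)·-0.4326 - (3)·0.8000) / (10) = -0.7670
  z = (9 - (-2)·-0.4326 - (2.3)·-0.7670) / (7.3) = 1.3560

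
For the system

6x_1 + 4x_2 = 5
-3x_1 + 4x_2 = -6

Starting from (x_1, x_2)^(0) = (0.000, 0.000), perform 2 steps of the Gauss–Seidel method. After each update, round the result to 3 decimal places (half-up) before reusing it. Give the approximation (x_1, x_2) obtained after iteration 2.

(1.417, -0.437)

Iteration 1:
  x_1 = (5 - (4)·0.000) / (6) = 0.833
  x_2 = (-6 - (-3)·0.833) / (4) = -0.875
Iteration 2:
  x_1 = (5 - (4)·-0.875) / (6) = 1.417
  x_2 = (-6 - (-3)·1.417) / (4) = -0.437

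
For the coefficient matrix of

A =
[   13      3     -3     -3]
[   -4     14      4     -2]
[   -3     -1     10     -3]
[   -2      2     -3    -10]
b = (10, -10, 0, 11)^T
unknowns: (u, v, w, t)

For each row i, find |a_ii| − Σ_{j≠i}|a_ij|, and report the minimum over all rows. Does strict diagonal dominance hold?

3

row 1: |13| − (3+3+3) = 4
row 2: |14| − (4+4+2) = 4
row 3: |10| − (3+1+3) = 3
row 4: |-10| − (2+2+3) = 3
minimum over rows = 3 → strictly diagonally dominant (convergence guaranteed)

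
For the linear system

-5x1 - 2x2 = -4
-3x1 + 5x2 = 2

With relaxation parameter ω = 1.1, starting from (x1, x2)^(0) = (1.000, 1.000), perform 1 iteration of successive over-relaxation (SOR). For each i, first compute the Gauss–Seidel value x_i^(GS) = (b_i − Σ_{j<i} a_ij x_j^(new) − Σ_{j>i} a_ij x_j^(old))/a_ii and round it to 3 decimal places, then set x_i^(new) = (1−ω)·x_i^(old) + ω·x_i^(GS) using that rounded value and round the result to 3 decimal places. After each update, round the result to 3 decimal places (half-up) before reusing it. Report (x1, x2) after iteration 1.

(0.340, 0.564)

Iteration 1:
  x1: GS value = (-4 - (-2)·1.000) / (-5) = 0.400;  x1 ← (1−ω)·1.000 + ω·0.400 = 0.340
  x2: GS value = (2 - (-3)·0.340) / (5) = 0.604;  x2 ← (1−ω)·1.000 + ω·0.604 = 0.564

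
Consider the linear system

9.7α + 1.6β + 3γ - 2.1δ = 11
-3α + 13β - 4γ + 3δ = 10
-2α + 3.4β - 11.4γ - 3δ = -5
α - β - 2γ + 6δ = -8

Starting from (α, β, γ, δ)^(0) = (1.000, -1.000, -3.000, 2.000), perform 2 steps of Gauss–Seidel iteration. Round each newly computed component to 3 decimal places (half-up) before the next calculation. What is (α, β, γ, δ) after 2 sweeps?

(0.881, 1.255, 1.175, -0.879)

Iteration 1:
  α = (11 - (1.6)·-1.000 - (3)·-3.000 - (-2.1)·2.000) / (9.7) = 2.660
  β = (10 - (-3)·2.660 - (-4)·-3.000 - (3)·2.000) / (13) = -0.002
  γ = (-5 - (-2)·2.660 - (3.4)·-0.002 - (-3)·2.000) / (-11.4) = -0.555
  δ = (-8 - (1)·2.660 - (-1)·-0.002 - (-2)·-0.555) / (6) = -1.962
Iteration 2:
  α = (11 - (1.6)·-0.002 - (3)·-0.555 - (-2.1)·-1.962) / (9.7) = 0.881
  β = (10 - (-3)·0.881 - (-4)·-0.555 - (3)·-1.962) / (13) = 1.255
  γ = (-5 - (-2)·0.881 - (3.4)·1.255 - (-3)·-1.962) / (-11.4) = 1.175
  δ = (-8 - (1)·0.881 - (-1)·1.255 - (-2)·1.175) / (6) = -0.879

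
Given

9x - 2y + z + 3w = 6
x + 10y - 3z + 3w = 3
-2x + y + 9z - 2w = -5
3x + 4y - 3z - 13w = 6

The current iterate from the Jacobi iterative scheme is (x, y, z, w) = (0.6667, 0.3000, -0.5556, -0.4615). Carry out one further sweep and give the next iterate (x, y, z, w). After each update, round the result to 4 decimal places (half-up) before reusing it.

One sweep:
  x = (6 - (-2)·0.3000 - (1)·-0.5556 - (3)·-0.4615) / (9) = 0.9489
  y = (3 - (1)·0.6667 - (-3)·-0.5556 - (3)·-0.4615) / (10) = 0.2051
  z = (-5 - (-2)·0.6667 - (1)·0.3000 - (-2)·-0.4615) / (9) = -0.5433
  w = (6 - (3)·0.6667 - (4)·0.3000 - (-3)·-0.5556) / (-13) = -0.0872

(0.9489, 0.2051, -0.5433, -0.0872)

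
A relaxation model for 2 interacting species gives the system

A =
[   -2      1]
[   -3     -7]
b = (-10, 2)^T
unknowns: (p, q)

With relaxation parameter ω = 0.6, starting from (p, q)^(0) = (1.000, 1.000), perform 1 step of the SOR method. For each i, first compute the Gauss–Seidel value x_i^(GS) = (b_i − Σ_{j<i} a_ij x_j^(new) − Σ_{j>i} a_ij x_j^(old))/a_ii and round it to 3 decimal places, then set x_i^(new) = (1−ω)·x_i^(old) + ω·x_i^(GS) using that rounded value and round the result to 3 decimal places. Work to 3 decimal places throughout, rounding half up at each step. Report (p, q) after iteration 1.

Iteration 1:
  p: GS value = (-10 - (1)·1.000) / (-2) = 5.500;  p ← (1−ω)·1.000 + ω·5.500 = 3.700
  q: GS value = (2 - (-3)·3.700) / (-7) = -1.871;  q ← (1−ω)·1.000 + ω·-1.871 = -0.723

(3.700, -0.723)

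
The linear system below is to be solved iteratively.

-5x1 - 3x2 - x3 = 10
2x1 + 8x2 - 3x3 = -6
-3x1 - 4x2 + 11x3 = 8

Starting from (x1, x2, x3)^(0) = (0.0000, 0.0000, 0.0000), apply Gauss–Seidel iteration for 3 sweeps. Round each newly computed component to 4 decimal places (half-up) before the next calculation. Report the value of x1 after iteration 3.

Iteration 1:
  x1 = (10 - (-3)·0.0000 - (-1)·0.0000) / (-5) = -2.0000
  x2 = (-6 - (2)·-2.0000 - (-3)·0.0000) / (8) = -0.2500
  x3 = (8 - (-3)·-2.0000 - (-4)·-0.2500) / (11) = 0.0909
Iteration 2:
  x1 = (10 - (-3)·-0.2500 - (-1)·0.0909) / (-5) = -1.8682
  x2 = (-6 - (2)·-1.8682 - (-3)·0.0909) / (8) = -0.2489
  x3 = (8 - (-3)·-1.8682 - (-4)·-0.2489) / (11) = 0.1273
Iteration 3:
  x1 = (10 - (-3)·-0.2489 - (-1)·0.1273) / (-5) = -1.8761
  x2 = (-6 - (2)·-1.8761 - (-3)·0.1273) / (8) = -0.2332
  x3 = (8 - (-3)·-1.8761 - (-4)·-0.2332) / (11) = 0.1308

-1.8761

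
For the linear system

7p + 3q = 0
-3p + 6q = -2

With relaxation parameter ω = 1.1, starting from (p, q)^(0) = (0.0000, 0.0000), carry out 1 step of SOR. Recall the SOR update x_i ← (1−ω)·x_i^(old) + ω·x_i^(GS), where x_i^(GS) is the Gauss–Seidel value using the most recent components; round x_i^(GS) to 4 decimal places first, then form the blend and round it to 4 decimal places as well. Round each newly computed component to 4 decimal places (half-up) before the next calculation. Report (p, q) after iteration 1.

(0.0000, -0.3666)

Iteration 1:
  p: GS value = (0 - (3)·0.0000) / (7) = 0.0000;  p ← (1−ω)·0.0000 + ω·0.0000 = 0.0000
  q: GS value = (-2 - (-3)·0.0000) / (6) = -0.3333;  q ← (1−ω)·0.0000 + ω·-0.3333 = -0.3666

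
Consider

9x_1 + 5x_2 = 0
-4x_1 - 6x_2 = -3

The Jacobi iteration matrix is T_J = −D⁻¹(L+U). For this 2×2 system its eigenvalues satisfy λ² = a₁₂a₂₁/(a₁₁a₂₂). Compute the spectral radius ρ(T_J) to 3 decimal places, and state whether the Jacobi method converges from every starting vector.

a₁₂a₂₁/(a₁₁a₂₂) = (5)·(-4) / ((9)·(-6)) = 0.370370
ρ = √|0.370370| = √0.370370 = 0.609
ρ < 1, so Jacobi converges

0.609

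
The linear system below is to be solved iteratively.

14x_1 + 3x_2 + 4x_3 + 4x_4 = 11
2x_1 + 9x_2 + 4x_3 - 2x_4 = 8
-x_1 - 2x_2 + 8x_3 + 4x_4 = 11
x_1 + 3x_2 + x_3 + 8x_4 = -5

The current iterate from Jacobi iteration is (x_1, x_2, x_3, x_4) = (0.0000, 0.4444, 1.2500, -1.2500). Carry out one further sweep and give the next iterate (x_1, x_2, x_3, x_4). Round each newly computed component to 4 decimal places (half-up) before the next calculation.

(0.6905, 0.0556, 2.1111, -0.9479)

One sweep:
  x_1 = (11 - (3)·0.4444 - (4)·1.2500 - (4)·-1.2500) / (14) = 0.6905
  x_2 = (8 - (2)·0.0000 - (4)·1.2500 - (-2)·-1.2500) / (9) = 0.0556
  x_3 = (11 - (-1)·0.0000 - (-2)·0.4444 - (4)·-1.2500) / (8) = 2.1111
  x_4 = (-5 - (1)·0.0000 - (3)·0.4444 - (1)·1.2500) / (8) = -0.9479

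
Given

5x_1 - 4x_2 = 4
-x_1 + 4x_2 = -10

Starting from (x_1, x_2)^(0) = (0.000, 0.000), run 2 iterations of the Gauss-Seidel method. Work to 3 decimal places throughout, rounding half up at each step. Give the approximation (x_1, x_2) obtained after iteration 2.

Iteration 1:
  x_1 = (4 - (-4)·0.000) / (5) = 0.800
  x_2 = (-10 - (-1)·0.800) / (4) = -2.300
Iteration 2:
  x_1 = (4 - (-4)·-2.300) / (5) = -1.040
  x_2 = (-10 - (-1)·-1.040) / (4) = -2.760

(-1.040, -2.760)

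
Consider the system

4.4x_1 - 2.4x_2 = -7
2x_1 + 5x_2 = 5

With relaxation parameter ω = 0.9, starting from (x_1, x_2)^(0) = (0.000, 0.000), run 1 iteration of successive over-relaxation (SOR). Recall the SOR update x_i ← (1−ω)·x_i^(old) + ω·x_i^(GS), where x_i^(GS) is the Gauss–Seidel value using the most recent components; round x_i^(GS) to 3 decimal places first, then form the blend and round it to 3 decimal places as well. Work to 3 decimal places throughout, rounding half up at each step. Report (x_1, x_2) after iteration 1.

(-1.432, 1.416)

Iteration 1:
  x_1: GS value = (-7 - (-2.4)·0.000) / (4.4) = -1.591;  x_1 ← (1−ω)·0.000 + ω·-1.591 = -1.432
  x_2: GS value = (5 - (2)·-1.432) / (5) = 1.573;  x_2 ← (1−ω)·0.000 + ω·1.573 = 1.416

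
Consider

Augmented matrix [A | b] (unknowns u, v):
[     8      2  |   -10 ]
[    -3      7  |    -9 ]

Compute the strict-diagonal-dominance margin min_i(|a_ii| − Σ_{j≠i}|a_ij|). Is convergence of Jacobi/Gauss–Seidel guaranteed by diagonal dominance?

row 1: |8| − (2) = 6
row 2: |7| − (3) = 4
minimum over rows = 4 → strictly diagonally dominant (convergence guaranteed)

4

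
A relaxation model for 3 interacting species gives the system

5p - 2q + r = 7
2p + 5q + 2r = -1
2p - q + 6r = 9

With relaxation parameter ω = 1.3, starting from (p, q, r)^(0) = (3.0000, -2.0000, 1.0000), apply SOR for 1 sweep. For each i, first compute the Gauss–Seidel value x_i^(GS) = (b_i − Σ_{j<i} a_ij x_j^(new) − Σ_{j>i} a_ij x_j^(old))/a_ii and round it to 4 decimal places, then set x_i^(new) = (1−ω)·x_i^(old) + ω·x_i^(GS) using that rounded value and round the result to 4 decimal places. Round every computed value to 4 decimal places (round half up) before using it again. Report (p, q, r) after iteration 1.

Iteration 1:
  p: GS value = (7 - (-2)·-2.0000 - (1)·1.0000) / (5) = 0.4000;  p ← (1−ω)·3.0000 + ω·0.4000 = -0.3800
  q: GS value = (-1 - (2)·-0.3800 - (2)·1.0000) / (5) = -0.4480;  q ← (1−ω)·-2.0000 + ω·-0.4480 = 0.0176
  r: GS value = (9 - (2)·-0.3800 - (-1)·0.0176) / (6) = 1.6296;  r ← (1−ω)·1.0000 + ω·1.6296 = 1.8185

(-0.3800, 0.0176, 1.8185)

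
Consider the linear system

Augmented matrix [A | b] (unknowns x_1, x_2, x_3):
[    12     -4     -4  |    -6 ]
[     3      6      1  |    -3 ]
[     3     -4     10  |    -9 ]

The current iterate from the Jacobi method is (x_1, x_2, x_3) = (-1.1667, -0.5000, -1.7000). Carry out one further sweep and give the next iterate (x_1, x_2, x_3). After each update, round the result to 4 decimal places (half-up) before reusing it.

One sweep:
  x_1 = (-6 - (-4)·-0.5000 - (-4)·-1.7000) / (12) = -1.2333
  x_2 = (-3 - (3)·-1.1667 - (1)·-1.7000) / (6) = 0.3667
  x_3 = (-9 - (3)·-1.1667 - (-4)·-0.5000) / (10) = -0.7500

(-1.2333, 0.3667, -0.7500)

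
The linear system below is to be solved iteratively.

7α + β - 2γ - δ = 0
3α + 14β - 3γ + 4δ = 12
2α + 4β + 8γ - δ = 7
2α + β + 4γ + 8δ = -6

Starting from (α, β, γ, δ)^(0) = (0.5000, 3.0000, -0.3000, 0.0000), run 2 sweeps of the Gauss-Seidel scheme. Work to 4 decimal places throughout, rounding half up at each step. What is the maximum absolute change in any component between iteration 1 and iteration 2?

Iteration 1:
  α = (0 - (1)·3.0000 - (-2)·-0.3000 - (-1)·0.0000) / (7) = -0.5143
  β = (12 - (3)·-0.5143 - (-3)·-0.3000 - (4)·0.0000) / (14) = 0.9031
  γ = (7 - (2)·-0.5143 - (4)·0.9031 - (-1)·0.0000) / (8) = 0.5520
  δ = (-6 - (2)·-0.5143 - (1)·0.9031 - (4)·0.5520) / (8) = -1.0103
Iteration 2:
  α = (0 - (1)·0.9031 - (-2)·0.5520 - (-1)·-1.0103) / (7) = -0.1156
  β = (12 - (3)·-0.1156 - (-3)·0.5520 - (4)·-1.0103) / (14) = 1.2889
  γ = (7 - (2)·-0.1156 - (4)·1.2889 - (-1)·-1.0103) / (8) = 0.1332
  δ = (-6 - (2)·-0.1156 - (1)·1.2889 - (4)·0.1332) / (8) = -0.9488
Change: (0.3987, 0.3858, -0.4188, 0.0615) → max |·| = 0.4188

0.4188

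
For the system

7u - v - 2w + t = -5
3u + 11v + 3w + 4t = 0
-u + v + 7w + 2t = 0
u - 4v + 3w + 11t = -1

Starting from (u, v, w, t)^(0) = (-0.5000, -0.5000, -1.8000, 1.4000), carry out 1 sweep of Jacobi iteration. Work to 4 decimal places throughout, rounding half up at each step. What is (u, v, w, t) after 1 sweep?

Iteration 1:
  u = (-5 - (-1)·-0.5000 - (-2)·-1.8000 - (1)·1.4000) / (7) = -1.5000
  v = (0 - (3)·-0.5000 - (3)·-1.8000 - (4)·1.4000) / (11) = 0.1182
  w = (0 - (-1)·-0.5000 - (1)·-0.5000 - (2)·1.4000) / (7) = -0.4000
  t = (-1 - (1)·-0.5000 - (-4)·-0.5000 - (3)·-1.8000) / (11) = 0.2636

(-1.5000, 0.1182, -0.4000, 0.2636)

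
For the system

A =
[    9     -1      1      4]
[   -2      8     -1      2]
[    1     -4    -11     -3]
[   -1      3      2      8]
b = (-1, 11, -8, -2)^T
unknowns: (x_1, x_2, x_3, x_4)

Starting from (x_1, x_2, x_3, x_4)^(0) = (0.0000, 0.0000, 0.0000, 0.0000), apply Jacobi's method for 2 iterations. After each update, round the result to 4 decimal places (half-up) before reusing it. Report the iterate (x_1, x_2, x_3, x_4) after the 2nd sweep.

Iteration 1:
  x_1 = (-1 - (-1)·0.0000 - (1)·0.0000 - (4)·0.0000) / (9) = -0.1111
  x_2 = (11 - (-2)·0.0000 - (-1)·0.0000 - (2)·0.0000) / (8) = 1.3750
  x_3 = (-8 - (1)·0.0000 - (-4)·0.0000 - (-3)·0.0000) / (-11) = 0.7273
  x_4 = (-2 - (-1)·0.0000 - (3)·0.0000 - (2)·0.0000) / (8) = -0.2500
Iteration 2:
  x_1 = (-1 - (-1)·1.3750 - (1)·0.7273 - (4)·-0.2500) / (9) = 0.0720
  x_2 = (11 - (-2)·-0.1111 - (-1)·0.7273 - (2)·-0.2500) / (8) = 1.5006
  x_3 = (-8 - (1)·-0.1111 - (-4)·1.3750 - (-3)·-0.2500) / (-11) = 0.2854
  x_4 = (-2 - (-1)·-0.1111 - (3)·1.3750 - (2)·0.7273) / (8) = -0.9613

(0.0720, 1.5006, 0.2854, -0.9613)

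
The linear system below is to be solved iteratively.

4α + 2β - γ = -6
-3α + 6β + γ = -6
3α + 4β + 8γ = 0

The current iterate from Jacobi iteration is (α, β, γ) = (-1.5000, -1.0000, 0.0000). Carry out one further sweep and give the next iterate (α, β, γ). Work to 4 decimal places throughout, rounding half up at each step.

One sweep:
  α = (-6 - (2)·-1.0000 - (-1)·0.0000) / (4) = -1.0000
  β = (-6 - (-3)·-1.5000 - (1)·0.0000) / (6) = -1.7500
  γ = (0 - (3)·-1.5000 - (4)·-1.0000) / (8) = 1.0625

(-1.0000, -1.7500, 1.0625)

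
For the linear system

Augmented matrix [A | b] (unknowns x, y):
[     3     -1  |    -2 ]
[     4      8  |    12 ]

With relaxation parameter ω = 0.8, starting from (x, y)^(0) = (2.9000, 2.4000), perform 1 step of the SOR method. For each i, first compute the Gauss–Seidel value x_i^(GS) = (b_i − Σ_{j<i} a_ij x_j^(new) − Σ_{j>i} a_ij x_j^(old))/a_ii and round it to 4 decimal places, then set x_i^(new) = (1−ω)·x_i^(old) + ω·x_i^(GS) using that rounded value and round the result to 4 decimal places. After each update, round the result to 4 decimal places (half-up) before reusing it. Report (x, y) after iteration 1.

(0.6866, 1.4054)

Iteration 1:
  x: GS value = (-2 - (-1)·2.4000) / (3) = 0.1333;  x ← (1−ω)·2.9000 + ω·0.1333 = 0.6866
  y: GS value = (12 - (4)·0.6866) / (8) = 1.1567;  y ← (1−ω)·2.4000 + ω·1.1567 = 1.4054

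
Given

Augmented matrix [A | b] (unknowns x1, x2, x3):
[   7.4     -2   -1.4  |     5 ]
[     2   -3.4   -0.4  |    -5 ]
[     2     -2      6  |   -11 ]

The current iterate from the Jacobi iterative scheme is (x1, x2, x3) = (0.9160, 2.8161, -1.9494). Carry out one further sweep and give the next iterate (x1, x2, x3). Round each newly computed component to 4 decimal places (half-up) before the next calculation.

(1.0680, 2.2388, -1.2000)

One sweep:
  x1 = (5 - (-2)·2.8161 - (-1.4)·-1.9494) / (7.4) = 1.0680
  x2 = (-5 - (2)·0.9160 - (-0.4)·-1.9494) / (-3.4) = 2.2388
  x3 = (-11 - (2)·0.9160 - (-2)·2.8161) / (6) = -1.2000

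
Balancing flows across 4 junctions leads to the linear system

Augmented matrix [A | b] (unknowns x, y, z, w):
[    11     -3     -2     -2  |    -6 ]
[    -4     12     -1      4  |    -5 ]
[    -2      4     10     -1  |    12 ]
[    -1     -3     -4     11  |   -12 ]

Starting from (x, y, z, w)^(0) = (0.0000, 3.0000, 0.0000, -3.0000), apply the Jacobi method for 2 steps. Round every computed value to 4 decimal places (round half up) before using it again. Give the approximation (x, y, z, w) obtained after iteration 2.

(-0.4905, -0.4417, 0.8849, -1.0657)

Iteration 1:
  x = (-6 - (-3)·3.0000 - (-2)·0.0000 - (-2)·-3.0000) / (11) = -0.2727
  y = (-5 - (-4)·0.0000 - (-1)·0.0000 - (4)·-3.0000) / (12) = 0.5833
  z = (12 - (-2)·0.0000 - (4)·3.0000 - (-1)·-3.0000) / (10) = -0.3000
  w = (-12 - (-1)·0.0000 - (-3)·3.0000 - (-4)·0.0000) / (11) = -0.2727
Iteration 2:
  x = (-6 - (-3)·0.5833 - (-2)·-0.3000 - (-2)·-0.2727) / (11) = -0.4905
  y = (-5 - (-4)·-0.2727 - (-1)·-0.3000 - (4)·-0.2727) / (12) = -0.4417
  z = (12 - (-2)·-0.2727 - (4)·0.5833 - (-1)·-0.2727) / (10) = 0.8849
  w = (-12 - (-1)·-0.2727 - (-3)·0.5833 - (-4)·-0.3000) / (11) = -1.0657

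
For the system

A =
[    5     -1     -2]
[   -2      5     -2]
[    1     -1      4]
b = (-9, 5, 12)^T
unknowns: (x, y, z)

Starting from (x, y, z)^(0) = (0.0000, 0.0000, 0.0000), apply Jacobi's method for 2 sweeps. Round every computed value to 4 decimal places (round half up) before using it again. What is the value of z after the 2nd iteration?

3.7000

Iteration 1:
  x = (-9 - (-1)·0.0000 - (-2)·0.0000) / (5) = -1.8000
  y = (5 - (-2)·0.0000 - (-2)·0.0000) / (5) = 1.0000
  z = (12 - (1)·0.0000 - (-1)·0.0000) / (4) = 3.0000
Iteration 2:
  x = (-9 - (-1)·1.0000 - (-2)·3.0000) / (5) = -0.4000
  y = (5 - (-2)·-1.8000 - (-2)·3.0000) / (5) = 1.4800
  z = (12 - (1)·-1.8000 - (-1)·1.0000) / (4) = 3.7000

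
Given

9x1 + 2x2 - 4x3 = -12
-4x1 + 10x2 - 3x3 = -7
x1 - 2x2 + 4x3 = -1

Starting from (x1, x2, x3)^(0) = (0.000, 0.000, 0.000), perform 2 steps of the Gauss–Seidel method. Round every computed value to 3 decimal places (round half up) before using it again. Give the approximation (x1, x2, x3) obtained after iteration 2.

(-1.296, -1.378, -0.615)

Iteration 1:
  x1 = (-12 - (2)·0.000 - (-4)·0.000) / (9) = -1.333
  x2 = (-7 - (-4)·-1.333 - (-3)·0.000) / (10) = -1.233
  x3 = (-1 - (1)·-1.333 - (-2)·-1.233) / (4) = -0.533
Iteration 2:
  x1 = (-12 - (2)·-1.233 - (-4)·-0.533) / (9) = -1.296
  x2 = (-7 - (-4)·-1.296 - (-3)·-0.533) / (10) = -1.378
  x3 = (-1 - (1)·-1.296 - (-2)·-1.378) / (4) = -0.615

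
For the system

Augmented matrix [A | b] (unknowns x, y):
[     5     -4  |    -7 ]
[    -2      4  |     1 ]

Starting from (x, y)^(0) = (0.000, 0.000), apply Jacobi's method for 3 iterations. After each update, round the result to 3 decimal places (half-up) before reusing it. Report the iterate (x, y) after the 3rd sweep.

Iteration 1:
  x = (-7 - (-4)·0.000) / (5) = -1.400
  y = (1 - (-2)·0.000) / (4) = 0.250
Iteration 2:
  x = (-7 - (-4)·0.250) / (5) = -1.200
  y = (1 - (-2)·-1.400) / (4) = -0.450
Iteration 3:
  x = (-7 - (-4)·-0.450) / (5) = -1.760
  y = (1 - (-2)·-1.200) / (4) = -0.350

(-1.760, -0.350)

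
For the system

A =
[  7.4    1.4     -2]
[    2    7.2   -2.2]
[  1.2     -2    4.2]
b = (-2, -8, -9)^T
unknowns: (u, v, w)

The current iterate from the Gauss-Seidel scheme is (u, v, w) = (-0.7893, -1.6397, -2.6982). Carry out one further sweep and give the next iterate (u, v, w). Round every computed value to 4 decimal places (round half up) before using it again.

(-0.6893, -1.7441, -2.7764)

One sweep:
  u = (-2 - (1.4)·-1.6397 - (-2)·-2.6982) / (7.4) = -0.6893
  v = (-8 - (2)·-0.6893 - (-2.2)·-2.6982) / (7.2) = -1.7441
  w = (-9 - (1.2)·-0.6893 - (-2)·-1.7441) / (4.2) = -2.7764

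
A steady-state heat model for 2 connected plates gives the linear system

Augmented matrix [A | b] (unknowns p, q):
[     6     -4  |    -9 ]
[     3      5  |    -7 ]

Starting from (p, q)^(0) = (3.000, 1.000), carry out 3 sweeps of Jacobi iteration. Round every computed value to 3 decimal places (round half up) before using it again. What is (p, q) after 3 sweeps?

(-2.100, 0.780)

Iteration 1:
  p = (-9 - (-4)·1.000) / (6) = -0.833
  q = (-7 - (3)·3.000) / (5) = -3.200
Iteration 2:
  p = (-9 - (-4)·-3.200) / (6) = -3.633
  q = (-7 - (3)·-0.833) / (5) = -0.900
Iteration 3:
  p = (-9 - (-4)·-0.900) / (6) = -2.100
  q = (-7 - (3)·-3.633) / (5) = 0.780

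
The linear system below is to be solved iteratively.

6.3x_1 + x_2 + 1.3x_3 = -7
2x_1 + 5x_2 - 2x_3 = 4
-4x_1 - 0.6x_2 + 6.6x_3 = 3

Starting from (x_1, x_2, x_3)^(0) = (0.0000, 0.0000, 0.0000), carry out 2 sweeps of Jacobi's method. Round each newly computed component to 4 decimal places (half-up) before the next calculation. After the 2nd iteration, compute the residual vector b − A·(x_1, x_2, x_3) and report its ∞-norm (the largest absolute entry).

Iteration 1:
  x_1 = (-7 - (1)·0.0000 - (1.3)·0.0000) / (6.3) = -1.1111
  x_2 = (4 - (2)·0.0000 - (-2)·0.0000) / (5) = 0.8000
  x_3 = (3 - (-4)·0.0000 - (-0.6)·0.0000) / (6.6) = 0.4545
Iteration 2:
  x_1 = (-7 - (1)·0.8000 - (1.3)·0.4545) / (6.3) = -1.3319
  x_2 = (4 - (2)·-1.1111 - (-2)·0.4545) / (5) = 1.4262
  x_3 = (3 - (-4)·-1.1111 - (-0.6)·0.8000) / (6.6) = -0.1461
Residual b − A·x = (0.1547, -0.7594, -0.5076); ∞-norm = 0.7594

0.7594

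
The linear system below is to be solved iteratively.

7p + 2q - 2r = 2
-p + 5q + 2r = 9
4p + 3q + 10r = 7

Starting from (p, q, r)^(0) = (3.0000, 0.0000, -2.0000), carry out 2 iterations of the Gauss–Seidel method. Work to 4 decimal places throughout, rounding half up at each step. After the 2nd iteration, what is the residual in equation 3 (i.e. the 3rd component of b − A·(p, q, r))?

-0.0002

Iteration 1:
  p = (2 - (2)·0.0000 - (-2)·-2.0000) / (7) = -0.2857
  q = (9 - (-1)·-0.2857 - (2)·-2.0000) / (5) = 2.5429
  r = (7 - (4)·-0.2857 - (3)·2.5429) / (10) = 0.0514
Iteration 2:
  p = (2 - (2)·2.5429 - (-2)·0.0514) / (7) = -0.4261
  q = (9 - (-1)·-0.4261 - (2)·0.0514) / (5) = 1.6942
  r = (7 - (4)·-0.4261 - (3)·1.6942) / (10) = 0.3622
Residual b − A·x = (2.3187, -0.6215, -0.0002)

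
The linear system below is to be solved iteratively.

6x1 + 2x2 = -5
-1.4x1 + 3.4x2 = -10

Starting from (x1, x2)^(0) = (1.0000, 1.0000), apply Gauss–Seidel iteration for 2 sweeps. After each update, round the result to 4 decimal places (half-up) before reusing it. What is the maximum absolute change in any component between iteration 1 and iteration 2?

1.4739

Iteration 1:
  x1 = (-5 - (2)·1.0000) / (6) = -1.1667
  x2 = (-10 - (-1.4)·-1.1667) / (3.4) = -3.4216
Iteration 2:
  x1 = (-5 - (2)·-3.4216) / (6) = 0.3072
  x2 = (-10 - (-1.4)·0.3072) / (3.4) = -2.8147
Change: (1.4739, 0.6069) → max |·| = 1.4739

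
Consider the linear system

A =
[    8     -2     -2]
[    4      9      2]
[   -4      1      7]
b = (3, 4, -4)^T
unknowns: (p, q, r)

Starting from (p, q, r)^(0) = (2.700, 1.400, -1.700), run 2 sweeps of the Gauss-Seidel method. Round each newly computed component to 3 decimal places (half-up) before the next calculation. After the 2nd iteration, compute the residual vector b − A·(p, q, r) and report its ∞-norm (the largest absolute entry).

Iteration 1:
  p = (3 - (-2)·1.400 - (-2)·-1.700) / (8) = 0.300
  q = (4 - (4)·0.300 - (2)·-1.700) / (9) = 0.689
  r = (-4 - (-4)·0.300 - (1)·0.689) / (7) = -0.498
Iteration 2:
  p = (3 - (-2)·0.689 - (-2)·-0.498) / (8) = 0.423
  q = (4 - (4)·0.423 - (2)·-0.498) / (9) = 0.367
  r = (-4 - (-4)·0.423 - (1)·0.367) / (7) = -0.382
Residual b − A·x = (-0.414, -0.231, -0.001); ∞-norm = 0.414

0.414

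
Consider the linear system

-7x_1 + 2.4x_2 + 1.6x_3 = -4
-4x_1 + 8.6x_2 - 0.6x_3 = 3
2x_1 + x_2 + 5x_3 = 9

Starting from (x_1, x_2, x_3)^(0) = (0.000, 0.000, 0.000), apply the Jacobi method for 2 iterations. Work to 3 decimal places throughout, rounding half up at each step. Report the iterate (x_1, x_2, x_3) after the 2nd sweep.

Iteration 1:
  x_1 = (-4 - (2.4)·0.000 - (1.6)·0.000) / (-7) = 0.571
  x_2 = (3 - (-4)·0.000 - (-0.6)·0.000) / (8.6) = 0.349
  x_3 = (9 - (2)·0.000 - (1)·0.000) / (5) = 1.800
Iteration 2:
  x_1 = (-4 - (2.4)·0.349 - (1.6)·1.800) / (-7) = 1.103
  x_2 = (3 - (-4)·0.571 - (-0.6)·1.800) / (8.6) = 0.740
  x_3 = (9 - (2)·0.571 - (1)·0.349) / (5) = 1.502

(1.103, 0.740, 1.502)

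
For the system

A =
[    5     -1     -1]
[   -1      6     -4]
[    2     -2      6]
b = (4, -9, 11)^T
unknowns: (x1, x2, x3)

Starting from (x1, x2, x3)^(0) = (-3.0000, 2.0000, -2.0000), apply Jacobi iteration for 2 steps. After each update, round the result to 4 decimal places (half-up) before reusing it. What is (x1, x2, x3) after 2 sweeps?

Iteration 1:
  x1 = (4 - (-1)·2.0000 - (-1)·-2.0000) / (5) = 0.8000
  x2 = (-9 - (-1)·-3.0000 - (-4)·-2.0000) / (6) = -3.3333
  x3 = (11 - (2)·-3.0000 - (-2)·2.0000) / (6) = 3.5000
Iteration 2:
  x1 = (4 - (-1)·-3.3333 - (-1)·3.5000) / (5) = 0.8333
  x2 = (-9 - (-1)·0.8000 - (-4)·3.5000) / (6) = 0.9667
  x3 = (11 - (2)·0.8000 - (-2)·-3.3333) / (6) = 0.4556

(0.8333, 0.9667, 0.4556)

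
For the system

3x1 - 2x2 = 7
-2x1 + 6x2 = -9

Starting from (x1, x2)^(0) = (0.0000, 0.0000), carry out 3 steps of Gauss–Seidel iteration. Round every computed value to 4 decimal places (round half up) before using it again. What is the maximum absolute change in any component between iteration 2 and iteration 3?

0.1070

Iteration 1:
  x1 = (7 - (-2)·0.0000) / (3) = 2.3333
  x2 = (-9 - (-2)·2.3333) / (6) = -0.7222
Iteration 2:
  x1 = (7 - (-2)·-0.7222) / (3) = 1.8519
  x2 = (-9 - (-2)·1.8519) / (6) = -0.8827
Iteration 3:
  x1 = (7 - (-2)·-0.8827) / (3) = 1.7449
  x2 = (-9 - (-2)·1.7449) / (6) = -0.9184
Change: (-0.1070, -0.0357) → max |·| = 0.1070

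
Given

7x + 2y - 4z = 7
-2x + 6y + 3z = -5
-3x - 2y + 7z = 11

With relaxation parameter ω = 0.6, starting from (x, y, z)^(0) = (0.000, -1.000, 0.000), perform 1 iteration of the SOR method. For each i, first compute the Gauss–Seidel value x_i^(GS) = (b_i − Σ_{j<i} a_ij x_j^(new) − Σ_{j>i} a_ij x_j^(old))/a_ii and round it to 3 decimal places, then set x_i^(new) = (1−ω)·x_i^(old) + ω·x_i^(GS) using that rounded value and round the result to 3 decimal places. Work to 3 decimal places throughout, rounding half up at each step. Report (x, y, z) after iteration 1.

Iteration 1:
  x: GS value = (7 - (2)·-1.000 - (-4)·0.000) / (7) = 1.286;  x ← (1−ω)·0.000 + ω·1.286 = 0.772
  y: GS value = (-5 - (-2)·0.772 - (3)·0.000) / (6) = -0.576;  y ← (1−ω)·-1.000 + ω·-0.576 = -0.746
  z: GS value = (11 - (-3)·0.772 - (-2)·-0.746) / (7) = 1.689;  z ← (1−ω)·0.000 + ω·1.689 = 1.013

(0.772, -0.746, 1.013)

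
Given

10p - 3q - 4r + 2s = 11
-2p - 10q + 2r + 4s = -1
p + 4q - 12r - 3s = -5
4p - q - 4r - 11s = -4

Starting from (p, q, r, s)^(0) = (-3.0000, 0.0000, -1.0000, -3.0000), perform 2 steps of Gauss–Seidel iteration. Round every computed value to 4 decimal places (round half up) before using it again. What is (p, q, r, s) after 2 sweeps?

(0.7933, 0.3738, 0.4315, 0.4612)

Iteration 1:
  p = (11 - (-3)·0.0000 - (-4)·-1.0000 - (2)·-3.0000) / (10) = 1.3000
  q = (-1 - (-2)·1.3000 - (2)·-1.0000 - (4)·-3.0000) / (-10) = -1.5600
  r = (-5 - (1)·1.3000 - (4)·-1.5600 - (-3)·-3.0000) / (-12) = 0.7550
  s = (-4 - (4)·1.3000 - (-1)·-1.5600 - (-4)·0.7550) / (-11) = 0.7036
Iteration 2:
  p = (11 - (-3)·-1.5600 - (-4)·0.7550 - (2)·0.7036) / (10) = 0.7933
  q = (-1 - (-2)·0.7933 - (2)·0.7550 - (4)·0.7036) / (-10) = 0.3738
  r = (-5 - (1)·0.7933 - (4)·0.3738 - (-3)·0.7036) / (-12) = 0.4315
  s = (-4 - (4)·0.7933 - (-1)·0.3738 - (-4)·0.4315) / (-11) = 0.4612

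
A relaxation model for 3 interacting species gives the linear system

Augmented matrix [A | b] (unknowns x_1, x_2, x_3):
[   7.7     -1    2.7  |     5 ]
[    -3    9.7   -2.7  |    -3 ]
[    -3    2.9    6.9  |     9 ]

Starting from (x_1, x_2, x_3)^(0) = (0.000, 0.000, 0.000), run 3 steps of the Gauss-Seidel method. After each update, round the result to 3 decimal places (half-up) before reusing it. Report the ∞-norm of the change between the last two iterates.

0.165

Iteration 1:
  x_1 = (5 - (-1)·0.000 - (2.7)·0.000) / (7.7) = 0.649
  x_2 = (-3 - (-3)·0.649 - (-2.7)·0.000) / (9.7) = -0.109
  x_3 = (9 - (-3)·0.649 - (2.9)·-0.109) / (6.9) = 1.632
Iteration 2:
  x_1 = (5 - (-1)·-0.109 - (2.7)·1.632) / (7.7) = 0.063
  x_2 = (-3 - (-3)·0.063 - (-2.7)·1.632) / (9.7) = 0.164
  x_3 = (9 - (-3)·0.063 - (2.9)·0.164) / (6.9) = 1.263
Iteration 3:
  x_1 = (5 - (-1)·0.164 - (2.7)·1.263) / (7.7) = 0.228
  x_2 = (-3 - (-3)·0.228 - (-2.7)·1.263) / (9.7) = 0.113
  x_3 = (9 - (-3)·0.228 - (2.9)·0.113) / (6.9) = 1.356
Change: (0.165, -0.051, 0.093) → max |·| = 0.165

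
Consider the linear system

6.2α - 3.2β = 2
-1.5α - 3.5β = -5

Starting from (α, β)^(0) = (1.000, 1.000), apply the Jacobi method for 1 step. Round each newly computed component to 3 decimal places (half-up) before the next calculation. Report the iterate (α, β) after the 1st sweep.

(0.839, 1.000)

Iteration 1:
  α = (2 - (-3.2)·1.000) / (6.2) = 0.839
  β = (-5 - (-1.5)·1.000) / (-3.5) = 1.000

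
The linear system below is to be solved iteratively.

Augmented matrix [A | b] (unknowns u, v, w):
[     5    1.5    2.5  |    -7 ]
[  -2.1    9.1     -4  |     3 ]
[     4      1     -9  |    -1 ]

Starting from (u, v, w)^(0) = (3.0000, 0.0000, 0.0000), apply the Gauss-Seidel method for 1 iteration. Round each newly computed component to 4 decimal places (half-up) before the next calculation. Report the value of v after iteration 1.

Iteration 1:
  u = (-7 - (1.5)·0.0000 - (2.5)·0.0000) / (5) = -1.4000
  v = (3 - (-2.1)·-1.4000 - (-4)·0.0000) / (9.1) = 0.0066
  w = (-1 - (4)·-1.4000 - (1)·0.0066) / (-9) = -0.5104

0.0066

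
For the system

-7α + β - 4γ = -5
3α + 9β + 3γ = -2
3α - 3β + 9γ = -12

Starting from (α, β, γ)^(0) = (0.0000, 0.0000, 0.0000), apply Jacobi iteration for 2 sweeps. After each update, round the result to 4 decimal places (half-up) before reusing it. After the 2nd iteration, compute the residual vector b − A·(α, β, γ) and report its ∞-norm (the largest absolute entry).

1.5714

Iteration 1:
  α = (-5 - (1)·0.0000 - (-4)·0.0000) / (-7) = 0.7143
  β = (-2 - (3)·0.0000 - (3)·0.0000) / (9) = -0.2222
  γ = (-12 - (3)·0.0000 - (-3)·0.0000) / (9) = -1.3333
Iteration 2:
  α = (-5 - (1)·-0.2222 - (-4)·-1.3333) / (-7) = 1.4444
  β = (-2 - (3)·0.7143 - (3)·-1.3333) / (9) = -0.0159
  γ = (-12 - (3)·0.7143 - (-3)·-0.2222) / (9) = -1.6455
Residual b − A·x = (-1.4553, -1.2536, -1.5714); ∞-norm = 1.5714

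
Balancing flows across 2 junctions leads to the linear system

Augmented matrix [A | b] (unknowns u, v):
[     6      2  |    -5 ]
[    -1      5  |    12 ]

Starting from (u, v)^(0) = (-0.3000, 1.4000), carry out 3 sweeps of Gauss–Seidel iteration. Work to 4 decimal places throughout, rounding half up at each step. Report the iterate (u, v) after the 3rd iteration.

Iteration 1:
  u = (-5 - (2)·1.4000) / (6) = -1.3000
  v = (12 - (-1)·-1.3000) / (5) = 2.1400
Iteration 2:
  u = (-5 - (2)·2.1400) / (6) = -1.5467
  v = (12 - (-1)·-1.5467) / (5) = 2.0907
Iteration 3:
  u = (-5 - (2)·2.0907) / (6) = -1.5302
  v = (12 - (-1)·-1.5302) / (5) = 2.0940

(-1.5302, 2.0940)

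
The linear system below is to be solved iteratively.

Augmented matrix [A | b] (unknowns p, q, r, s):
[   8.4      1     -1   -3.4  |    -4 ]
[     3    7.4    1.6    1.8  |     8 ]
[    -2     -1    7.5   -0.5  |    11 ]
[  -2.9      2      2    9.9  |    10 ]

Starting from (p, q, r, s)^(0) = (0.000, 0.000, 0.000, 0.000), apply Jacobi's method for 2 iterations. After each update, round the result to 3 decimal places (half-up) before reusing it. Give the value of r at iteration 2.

Iteration 1:
  p = (-4 - (1)·0.000 - (-1)·0.000 - (-3.4)·0.000) / (8.4) = -0.476
  q = (8 - (3)·0.000 - (1.6)·0.000 - (1.8)·0.000) / (7.4) = 1.081
  r = (11 - (-2)·0.000 - (-1)·0.000 - (-0.5)·0.000) / (7.5) = 1.467
  s = (10 - (-2.9)·0.000 - (2)·0.000 - (2)·0.000) / (9.9) = 1.010
Iteration 2:
  p = (-4 - (1)·1.081 - (-1)·1.467 - (-3.4)·1.010) / (8.4) = -0.021
  q = (8 - (3)·-0.476 - (1.6)·1.467 - (1.8)·1.010) / (7.4) = 0.711
  r = (11 - (-2)·-0.476 - (-1)·1.081 - (-0.5)·1.010) / (7.5) = 1.551
  s = (10 - (-2.9)·-0.476 - (2)·1.081 - (2)·1.467) / (9.9) = 0.356

1.551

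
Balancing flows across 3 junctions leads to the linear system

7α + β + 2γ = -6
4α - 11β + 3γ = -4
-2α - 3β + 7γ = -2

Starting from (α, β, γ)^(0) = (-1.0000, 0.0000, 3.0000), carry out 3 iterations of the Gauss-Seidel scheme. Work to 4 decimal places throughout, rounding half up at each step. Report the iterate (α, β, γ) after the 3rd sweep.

(-0.6936, -0.0355, -0.4991)

Iteration 1:
  α = (-6 - (1)·0.0000 - (2)·3.0000) / (7) = -1.7143
  β = (-4 - (4)·-1.7143 - (3)·3.0000) / (-11) = 0.5584
  γ = (-2 - (-2)·-1.7143 - (-3)·0.5584) / (7) = -0.5362
Iteration 2:
  α = (-6 - (1)·0.5584 - (2)·-0.5362) / (7) = -0.7837
  β = (-4 - (4)·-0.7837 - (3)·-0.5362) / (-11) = -0.0676
  γ = (-2 - (-2)·-0.7837 - (-3)·-0.0676) / (7) = -0.5386
Iteration 3:
  α = (-6 - (1)·-0.0676 - (2)·-0.5386) / (7) = -0.6936
  β = (-4 - (4)·-0.6936 - (3)·-0.5386) / (-11) = -0.0355
  γ = (-2 - (-2)·-0.6936 - (-3)·-0.0355) / (7) = -0.4991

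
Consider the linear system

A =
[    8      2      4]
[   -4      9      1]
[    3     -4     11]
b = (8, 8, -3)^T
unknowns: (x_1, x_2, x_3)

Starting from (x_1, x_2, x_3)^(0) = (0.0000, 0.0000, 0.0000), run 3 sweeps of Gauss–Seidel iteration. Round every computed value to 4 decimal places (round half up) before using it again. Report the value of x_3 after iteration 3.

Iteration 1:
  x_1 = (8 - (2)·0.0000 - (4)·0.0000) / (8) = 1.0000
  x_2 = (8 - (-4)·1.0000 - (1)·0.0000) / (9) = 1.3333
  x_3 = (-3 - (3)·1.0000 - (-4)·1.3333) / (11) = -0.0606
Iteration 2:
  x_1 = (8 - (2)·1.3333 - (4)·-0.0606) / (8) = 0.6970
  x_2 = (8 - (-4)·0.6970 - (1)·-0.0606) / (9) = 1.2054
  x_3 = (-3 - (3)·0.6970 - (-4)·1.2054) / (11) = -0.0245
Iteration 3:
  x_1 = (8 - (2)·1.2054 - (4)·-0.0245) / (8) = 0.7109
  x_2 = (8 - (-4)·0.7109 - (1)·-0.0245) / (9) = 1.2076
  x_3 = (-3 - (3)·0.7109 - (-4)·1.2076) / (11) = -0.0275

-0.0275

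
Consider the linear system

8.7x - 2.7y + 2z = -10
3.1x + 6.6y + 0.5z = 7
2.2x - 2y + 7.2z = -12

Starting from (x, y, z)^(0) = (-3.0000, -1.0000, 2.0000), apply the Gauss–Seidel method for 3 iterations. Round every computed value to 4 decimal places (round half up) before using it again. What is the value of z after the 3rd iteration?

Iteration 1:
  x = (-10 - (-2.7)·-1.0000 - (2)·2.0000) / (8.7) = -1.9195
  y = (7 - (3.1)·-1.9195 - (0.5)·2.0000) / (6.6) = 1.8107
  z = (-12 - (2.2)·-1.9195 - (-2)·1.8107) / (7.2) = -0.5772
Iteration 2:
  x = (-10 - (-2.7)·1.8107 - (2)·-0.5772) / (8.7) = -0.4548
  y = (7 - (3.1)·-0.4548 - (0.5)·-0.5772) / (6.6) = 1.3180
  z = (-12 - (2.2)·-0.4548 - (-2)·1.3180) / (7.2) = -1.1616
Iteration 3:
  x = (-10 - (-2.7)·1.3180 - (2)·-1.1616) / (8.7) = -0.4734
  y = (7 - (3.1)·-0.4734 - (0.5)·-1.1616) / (6.6) = 1.3710
  z = (-12 - (2.2)·-0.4734 - (-2)·1.3710) / (7.2) = -1.1412

-1.1412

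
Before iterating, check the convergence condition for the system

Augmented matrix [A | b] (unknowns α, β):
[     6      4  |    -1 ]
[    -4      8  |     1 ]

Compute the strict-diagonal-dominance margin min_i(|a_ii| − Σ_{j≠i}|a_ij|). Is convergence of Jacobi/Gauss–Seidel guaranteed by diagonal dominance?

row 1: |6| − (4) = 2
row 2: |8| − (4) = 4
minimum over rows = 2 → strictly diagonally dominant (convergence guaranteed)

2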